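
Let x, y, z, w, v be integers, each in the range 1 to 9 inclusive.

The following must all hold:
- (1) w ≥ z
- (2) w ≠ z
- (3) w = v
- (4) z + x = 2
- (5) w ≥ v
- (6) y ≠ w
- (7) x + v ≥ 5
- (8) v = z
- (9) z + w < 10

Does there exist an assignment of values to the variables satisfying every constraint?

Unsatisfiable

From constraints 3 and 8, w = v = z, so w = z. But constraint 2 says w ≠ z. Contradiction.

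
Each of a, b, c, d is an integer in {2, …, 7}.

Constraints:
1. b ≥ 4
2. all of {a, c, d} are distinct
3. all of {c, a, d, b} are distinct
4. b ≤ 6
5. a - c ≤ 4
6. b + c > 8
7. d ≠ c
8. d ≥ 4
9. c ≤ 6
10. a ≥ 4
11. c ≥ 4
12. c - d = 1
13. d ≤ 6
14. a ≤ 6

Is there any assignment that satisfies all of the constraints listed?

Unsatisfiable

Constraints 1, 4, 8, 9, 10, 11, 13, and 14 confine each of c, a, d, b to the 3 values {4, …, 6}.
Constraint 3 requires all 4 of them to be distinct, but only 3 values are available — impossible by the pigeonhole principle.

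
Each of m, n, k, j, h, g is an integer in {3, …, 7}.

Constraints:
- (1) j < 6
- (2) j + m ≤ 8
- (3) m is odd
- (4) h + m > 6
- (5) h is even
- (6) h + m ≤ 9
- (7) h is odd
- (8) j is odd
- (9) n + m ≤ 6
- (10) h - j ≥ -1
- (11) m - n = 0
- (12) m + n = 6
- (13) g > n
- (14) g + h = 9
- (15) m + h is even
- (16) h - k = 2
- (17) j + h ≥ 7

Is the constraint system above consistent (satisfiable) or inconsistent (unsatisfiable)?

Unsatisfiable

Constraint 3 makes m odd and constraint 5 makes h even, so m + h must be odd. Constraint 15 says m + h is even — contradiction.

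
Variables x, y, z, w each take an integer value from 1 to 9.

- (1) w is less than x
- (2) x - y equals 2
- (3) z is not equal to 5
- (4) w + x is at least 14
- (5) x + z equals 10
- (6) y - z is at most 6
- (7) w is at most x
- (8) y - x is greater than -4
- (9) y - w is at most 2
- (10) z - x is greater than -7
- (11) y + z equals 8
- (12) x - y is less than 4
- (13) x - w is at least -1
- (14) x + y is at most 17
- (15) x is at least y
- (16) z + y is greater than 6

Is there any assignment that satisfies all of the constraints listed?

Take x = 8, y = 6, z = 2, w = 7. Then constraint 2: x - y = 2; constraint 4: w + x = 15, and every other listed constraint is also met.

Satisfiable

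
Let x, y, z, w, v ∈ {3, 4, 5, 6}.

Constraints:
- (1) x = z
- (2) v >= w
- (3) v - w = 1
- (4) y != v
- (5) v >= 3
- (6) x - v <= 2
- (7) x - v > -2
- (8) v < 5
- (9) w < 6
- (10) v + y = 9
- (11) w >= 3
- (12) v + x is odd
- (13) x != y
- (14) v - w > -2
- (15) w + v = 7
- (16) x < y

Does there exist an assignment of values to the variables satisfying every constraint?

Setting (x, y, z, w, v) = (3, 5, 3, 3, 4) satisfies everything: constraint 3: v - w = 1; constraint 6: x - v = -1, and the others follow.

Satisfiable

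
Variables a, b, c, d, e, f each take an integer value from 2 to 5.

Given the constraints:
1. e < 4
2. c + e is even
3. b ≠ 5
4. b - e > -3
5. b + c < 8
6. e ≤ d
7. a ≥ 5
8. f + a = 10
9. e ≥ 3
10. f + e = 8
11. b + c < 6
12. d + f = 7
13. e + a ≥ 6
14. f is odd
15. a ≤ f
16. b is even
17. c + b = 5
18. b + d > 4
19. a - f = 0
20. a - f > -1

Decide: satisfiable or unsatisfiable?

From constraints 6 and 9: d ≥ e ≥ 3. From constraints 7 and 15: f ≥ a ≥ 5. Hence d + f ≥ 8. But constraint 12 requires d + f = 7, and 7 < 8. Contradiction.

Unsatisfiable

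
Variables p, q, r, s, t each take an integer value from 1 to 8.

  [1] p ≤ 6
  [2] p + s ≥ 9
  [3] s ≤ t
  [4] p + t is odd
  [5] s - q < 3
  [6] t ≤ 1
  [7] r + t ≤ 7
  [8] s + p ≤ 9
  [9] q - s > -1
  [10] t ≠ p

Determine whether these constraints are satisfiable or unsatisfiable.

Unsatisfiable

From constraint 1: p ≤ 6. From constraints 3 and 6: s ≤ t ≤ 1. Hence p + s ≤ 7. But constraint 2 requires p + s ≥ 9, and 9 > 7. Contradiction.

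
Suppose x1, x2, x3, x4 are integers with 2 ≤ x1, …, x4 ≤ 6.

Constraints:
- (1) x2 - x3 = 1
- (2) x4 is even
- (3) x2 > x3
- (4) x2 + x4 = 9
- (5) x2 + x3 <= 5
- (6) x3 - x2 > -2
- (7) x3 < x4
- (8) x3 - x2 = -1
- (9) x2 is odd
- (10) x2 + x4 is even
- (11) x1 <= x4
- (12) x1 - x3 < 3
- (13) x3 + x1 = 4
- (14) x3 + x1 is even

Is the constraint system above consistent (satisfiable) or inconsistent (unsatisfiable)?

Constraint 9 makes x2 odd and constraint 2 makes x4 even, so x2 + x4 must be odd. Constraint 10 says x2 + x4 is even — contradiction.

Unsatisfiable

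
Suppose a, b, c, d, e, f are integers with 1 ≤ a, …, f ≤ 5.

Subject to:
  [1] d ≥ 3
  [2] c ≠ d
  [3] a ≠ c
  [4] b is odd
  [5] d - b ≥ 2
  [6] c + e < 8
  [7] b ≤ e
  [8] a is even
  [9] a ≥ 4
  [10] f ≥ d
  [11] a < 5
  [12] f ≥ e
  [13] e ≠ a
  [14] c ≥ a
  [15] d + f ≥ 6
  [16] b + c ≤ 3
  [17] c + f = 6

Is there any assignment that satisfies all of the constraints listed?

Unsatisfiable

From constraints 9 and 14: c ≥ a ≥ 4. From constraints 1 and 10: f ≥ d ≥ 3. Hence c + f ≥ 7. But constraint 17 requires c + f = 6, and 6 < 7. Contradiction.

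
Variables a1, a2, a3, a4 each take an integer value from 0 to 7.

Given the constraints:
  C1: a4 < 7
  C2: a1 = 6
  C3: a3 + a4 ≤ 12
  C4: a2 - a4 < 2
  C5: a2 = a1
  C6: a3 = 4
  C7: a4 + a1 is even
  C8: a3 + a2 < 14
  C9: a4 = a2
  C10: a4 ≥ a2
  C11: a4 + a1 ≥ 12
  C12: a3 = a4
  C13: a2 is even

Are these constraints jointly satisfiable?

Unsatisfiable

Constraint 6 fixes a3 = 4 and constraint 2 fixes a1 = 6. Constraints 5, 9, and 12 give a3 = a4 = a2 = a1, so a3 = a1. But 4 ≠ 6 — contradiction.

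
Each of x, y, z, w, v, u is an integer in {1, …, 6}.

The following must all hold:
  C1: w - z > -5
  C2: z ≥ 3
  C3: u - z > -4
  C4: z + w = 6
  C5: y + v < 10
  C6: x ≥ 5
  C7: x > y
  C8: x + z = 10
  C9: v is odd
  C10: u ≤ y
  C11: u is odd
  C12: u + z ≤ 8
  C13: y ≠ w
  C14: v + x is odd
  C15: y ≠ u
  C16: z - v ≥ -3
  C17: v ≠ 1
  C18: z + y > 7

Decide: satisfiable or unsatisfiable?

Satisfiable

Take x = 6, y = 4, z = 4, w = 2, v = 5, u = 1. Then constraint 1: w - z = -2; constraint 3: u - z = -3, and every other listed constraint is also met.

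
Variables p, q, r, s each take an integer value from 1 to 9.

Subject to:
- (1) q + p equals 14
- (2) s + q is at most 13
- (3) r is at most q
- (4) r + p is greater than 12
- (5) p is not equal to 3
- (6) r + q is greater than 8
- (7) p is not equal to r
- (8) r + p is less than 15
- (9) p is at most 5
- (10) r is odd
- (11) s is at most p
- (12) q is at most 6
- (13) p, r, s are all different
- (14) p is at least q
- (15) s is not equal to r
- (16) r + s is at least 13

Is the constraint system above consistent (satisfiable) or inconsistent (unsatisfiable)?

Unsatisfiable

From constraints 3 and 12: r ≤ q ≤ 6. From constraints 9 and 11: s ≤ p ≤ 5. Hence r + s ≤ 11. But constraint 16 requires r + s ≥ 13, and 13 > 11. Contradiction.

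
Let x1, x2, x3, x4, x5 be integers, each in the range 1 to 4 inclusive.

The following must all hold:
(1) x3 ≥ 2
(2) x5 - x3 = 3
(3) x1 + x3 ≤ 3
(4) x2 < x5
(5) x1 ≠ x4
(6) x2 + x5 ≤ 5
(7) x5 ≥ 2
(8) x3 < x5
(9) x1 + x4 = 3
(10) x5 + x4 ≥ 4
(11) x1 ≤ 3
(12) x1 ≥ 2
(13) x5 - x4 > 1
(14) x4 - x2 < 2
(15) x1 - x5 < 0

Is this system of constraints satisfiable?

From constraint 12: x1 ≥ 2. From constraint 1: x3 ≥ 2. Hence x1 + x3 ≥ 4. But constraint 3 requires x1 + x3 ≤ 3, and 3 < 4. Contradiction.

Unsatisfiable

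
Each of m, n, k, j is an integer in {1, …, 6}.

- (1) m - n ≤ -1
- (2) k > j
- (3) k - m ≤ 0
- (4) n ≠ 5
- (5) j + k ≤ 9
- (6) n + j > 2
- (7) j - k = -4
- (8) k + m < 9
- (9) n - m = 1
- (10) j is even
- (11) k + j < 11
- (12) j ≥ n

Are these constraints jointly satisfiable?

Unsatisfiable

Constraints 1, 2, 3, and 12 give m < n, n ≤ j, j < k, k ≤ m. Chaining: m < n ≤ j < k ≤ m, which forces m < m — impossible.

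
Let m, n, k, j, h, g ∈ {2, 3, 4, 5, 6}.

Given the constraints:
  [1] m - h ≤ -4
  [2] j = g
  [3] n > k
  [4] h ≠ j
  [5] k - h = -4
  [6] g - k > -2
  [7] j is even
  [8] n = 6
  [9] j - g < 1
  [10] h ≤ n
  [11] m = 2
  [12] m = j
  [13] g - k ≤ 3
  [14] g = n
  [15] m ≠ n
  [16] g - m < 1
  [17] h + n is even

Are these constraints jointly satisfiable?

Constraint 11 fixes m = 2 and constraint 8 fixes n = 6. Constraints 2, 12, and 14 give m = j = g = n, so m = n. But 2 ≠ 6 — contradiction.

Unsatisfiable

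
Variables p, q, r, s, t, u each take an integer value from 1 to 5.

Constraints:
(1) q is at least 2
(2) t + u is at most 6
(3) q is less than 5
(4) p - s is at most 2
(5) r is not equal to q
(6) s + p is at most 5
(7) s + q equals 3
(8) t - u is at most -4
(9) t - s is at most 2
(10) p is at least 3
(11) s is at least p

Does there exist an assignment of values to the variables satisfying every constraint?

Unsatisfiable

From constraints 10 and 11: s ≥ p ≥ 3. From constraint 1: q ≥ 2. Hence s + q ≥ 5. But constraint 7 requires s + q = 3, and 3 < 5. Contradiction.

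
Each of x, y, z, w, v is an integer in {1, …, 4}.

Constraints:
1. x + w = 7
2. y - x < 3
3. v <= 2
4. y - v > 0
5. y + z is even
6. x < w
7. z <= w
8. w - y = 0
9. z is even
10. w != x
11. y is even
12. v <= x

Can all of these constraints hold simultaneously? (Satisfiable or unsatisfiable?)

One satisfying assignment is x = 3, y = 4, z = 4, w = 4, v = 1.
For the less obvious constraints — constraint 1: x + w = 7; constraint 2: y - x = 1 — and the others hold by inspection.

Satisfiable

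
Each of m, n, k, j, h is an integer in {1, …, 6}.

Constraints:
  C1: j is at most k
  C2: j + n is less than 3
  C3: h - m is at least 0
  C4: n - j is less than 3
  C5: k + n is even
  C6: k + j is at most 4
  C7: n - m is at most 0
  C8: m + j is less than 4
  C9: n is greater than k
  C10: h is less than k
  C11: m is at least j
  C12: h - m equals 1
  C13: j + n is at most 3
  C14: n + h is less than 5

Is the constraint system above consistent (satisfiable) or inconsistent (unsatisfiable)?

Constraints 3, 7, 9, and 10 give m ≤ h, h < k, k < n, n ≤ m. Chaining: m ≤ h < k < n ≤ m, which forces m < m — impossible.

Unsatisfiable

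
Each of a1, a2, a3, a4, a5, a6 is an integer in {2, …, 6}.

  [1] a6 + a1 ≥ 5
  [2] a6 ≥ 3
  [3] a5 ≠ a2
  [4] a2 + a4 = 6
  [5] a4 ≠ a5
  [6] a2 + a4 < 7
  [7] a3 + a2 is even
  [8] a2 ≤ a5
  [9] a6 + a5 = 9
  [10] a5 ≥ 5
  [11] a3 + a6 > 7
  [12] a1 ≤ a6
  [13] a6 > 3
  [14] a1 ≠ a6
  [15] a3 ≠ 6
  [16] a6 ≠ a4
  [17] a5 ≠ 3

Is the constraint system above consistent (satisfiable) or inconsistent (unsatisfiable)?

Satisfiable

Setting (a1, a2, a3, a4, a5, a6) = (3, 4, 4, 2, 5, 4) satisfies everything: constraint 1: a6 + a1 = 7; constraint 4: a2 + a4 = 6, and the others follow.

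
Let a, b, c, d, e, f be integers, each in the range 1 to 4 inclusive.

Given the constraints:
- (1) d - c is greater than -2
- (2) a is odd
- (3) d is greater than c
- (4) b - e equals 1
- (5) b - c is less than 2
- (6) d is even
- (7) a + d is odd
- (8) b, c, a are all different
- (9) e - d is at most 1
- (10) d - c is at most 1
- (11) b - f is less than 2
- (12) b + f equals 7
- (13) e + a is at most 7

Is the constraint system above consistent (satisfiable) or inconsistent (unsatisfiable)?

Satisfiable

One satisfying assignment is a = 1, b = 4, c = 3, d = 4, e = 3, f = 3.
For the less obvious constraints — constraint 1: d - c = 1; constraint 4: b - e = 1 — and the others hold by inspection.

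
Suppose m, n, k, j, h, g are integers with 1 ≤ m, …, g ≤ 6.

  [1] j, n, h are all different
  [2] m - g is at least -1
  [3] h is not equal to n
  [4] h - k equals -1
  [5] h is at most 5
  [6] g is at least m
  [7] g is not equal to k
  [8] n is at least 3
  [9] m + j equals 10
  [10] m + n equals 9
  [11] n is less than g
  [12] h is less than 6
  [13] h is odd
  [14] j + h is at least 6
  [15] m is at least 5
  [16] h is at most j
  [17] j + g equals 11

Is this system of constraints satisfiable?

Setting (m, n, k, j, h, g) = (5, 4, 2, 5, 1, 6) satisfies everything: constraint 2: m - g = -1; constraint 4: h - k = -1, and the others follow.

Satisfiable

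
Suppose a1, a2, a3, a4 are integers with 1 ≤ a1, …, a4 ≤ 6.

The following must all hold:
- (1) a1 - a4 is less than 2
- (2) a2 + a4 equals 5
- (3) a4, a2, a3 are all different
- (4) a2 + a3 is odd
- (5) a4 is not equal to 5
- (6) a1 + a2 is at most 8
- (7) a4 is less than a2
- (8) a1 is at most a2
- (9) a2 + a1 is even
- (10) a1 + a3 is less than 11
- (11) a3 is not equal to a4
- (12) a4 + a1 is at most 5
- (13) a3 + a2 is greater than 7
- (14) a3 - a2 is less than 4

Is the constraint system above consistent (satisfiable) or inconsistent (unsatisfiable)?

Try a1 = 3, a2 = 3, a3 = 6, a4 = 2.
Check constraint 1: a1 - a4 = 1; constraint 2: a2 + a4 = 5. The remaining constraints are straightforward to verify.

Satisfiable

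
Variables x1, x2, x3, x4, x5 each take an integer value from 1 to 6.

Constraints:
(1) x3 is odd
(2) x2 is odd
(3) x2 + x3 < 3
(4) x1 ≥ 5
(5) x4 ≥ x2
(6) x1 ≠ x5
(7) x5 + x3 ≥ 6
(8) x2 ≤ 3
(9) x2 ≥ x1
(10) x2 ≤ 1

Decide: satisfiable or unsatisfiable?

From constraints 4 and 9: x2 ≥ x1 and x1 ≥ 5, so x2 ≥ 5. From constraint 10: x2 ≤ 1. But 1 < 5, so no value of x2 works.

Unsatisfiable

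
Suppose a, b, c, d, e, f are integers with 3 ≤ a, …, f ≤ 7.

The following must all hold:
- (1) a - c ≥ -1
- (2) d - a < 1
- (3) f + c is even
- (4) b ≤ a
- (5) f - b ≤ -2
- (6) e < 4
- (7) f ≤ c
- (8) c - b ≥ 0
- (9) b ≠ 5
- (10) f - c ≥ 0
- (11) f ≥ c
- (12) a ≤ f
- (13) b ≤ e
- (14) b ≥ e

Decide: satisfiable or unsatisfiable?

Constraints 5, 8, and 10 give c − b ≥ 0, b − f ≥ 2, f − c ≥ 0.
Adding all 3 inequalities: the left sides telescope to 0, and the right sides sum to 0 + 2 + 0 = 2. So 0 ≥ 2, which is false.

Unsatisfiable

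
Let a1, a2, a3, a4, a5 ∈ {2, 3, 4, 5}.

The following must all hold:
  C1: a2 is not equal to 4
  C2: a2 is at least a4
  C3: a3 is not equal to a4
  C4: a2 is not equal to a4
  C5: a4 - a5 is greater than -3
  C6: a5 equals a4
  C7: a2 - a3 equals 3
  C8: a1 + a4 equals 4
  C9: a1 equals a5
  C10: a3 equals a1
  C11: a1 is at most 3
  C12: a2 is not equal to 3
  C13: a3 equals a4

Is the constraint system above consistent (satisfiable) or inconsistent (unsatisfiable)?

From constraints 6, 9, and 10, a3 = a1 = a5 = a4, so a3 = a4. But constraint 3 says a3 ≠ a4. Contradiction.

Unsatisfiable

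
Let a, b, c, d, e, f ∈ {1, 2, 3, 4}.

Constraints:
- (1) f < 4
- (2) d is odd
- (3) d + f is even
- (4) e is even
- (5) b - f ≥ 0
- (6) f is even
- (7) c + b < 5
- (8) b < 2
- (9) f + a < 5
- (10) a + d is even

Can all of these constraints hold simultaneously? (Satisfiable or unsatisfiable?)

Unsatisfiable

Constraint 2 makes d odd and constraint 6 makes f even, so d + f must be odd. Constraint 3 says d + f is even — contradiction.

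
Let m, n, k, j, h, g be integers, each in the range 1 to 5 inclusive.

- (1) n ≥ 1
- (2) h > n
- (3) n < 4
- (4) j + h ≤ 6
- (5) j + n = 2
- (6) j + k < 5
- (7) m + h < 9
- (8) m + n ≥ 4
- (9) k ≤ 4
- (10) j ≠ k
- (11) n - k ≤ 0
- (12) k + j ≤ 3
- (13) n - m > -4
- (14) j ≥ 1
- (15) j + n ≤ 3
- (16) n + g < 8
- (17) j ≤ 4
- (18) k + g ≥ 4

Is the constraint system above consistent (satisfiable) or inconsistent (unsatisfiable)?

Satisfiable

One satisfying assignment is m = 4, n = 1, k = 2, j = 1, h = 2, g = 4.
For the less obvious constraints — constraint 4: j + h = 3; constraint 5: j + n = 2; constraint 6: j + k = 3 — and the others hold by inspection.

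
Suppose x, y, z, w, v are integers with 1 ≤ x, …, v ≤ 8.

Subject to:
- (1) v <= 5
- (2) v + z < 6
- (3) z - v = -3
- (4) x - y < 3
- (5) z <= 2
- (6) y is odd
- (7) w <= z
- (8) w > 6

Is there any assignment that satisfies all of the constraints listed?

Unsatisfiable

From constraint 8: w ≥ 7. From constraints 5 and 7: w ≤ z and z ≤ 2, so w ≤ 2. But 2 < 7, so no value of w works.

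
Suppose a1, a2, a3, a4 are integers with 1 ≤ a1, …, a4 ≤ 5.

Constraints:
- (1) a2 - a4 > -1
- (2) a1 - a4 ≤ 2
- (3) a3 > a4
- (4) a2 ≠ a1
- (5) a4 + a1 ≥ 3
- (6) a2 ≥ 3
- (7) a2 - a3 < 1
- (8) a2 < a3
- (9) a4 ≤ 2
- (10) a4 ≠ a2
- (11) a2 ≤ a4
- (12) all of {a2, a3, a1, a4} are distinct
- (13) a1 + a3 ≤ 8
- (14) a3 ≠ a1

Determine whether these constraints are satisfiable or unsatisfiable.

From constraints 6 and 11: a4 ≥ a2 and a2 ≥ 3, so a4 ≥ 3. From constraint 9: a4 ≤ 2. But 2 < 3, so no value of a4 works.

Unsatisfiable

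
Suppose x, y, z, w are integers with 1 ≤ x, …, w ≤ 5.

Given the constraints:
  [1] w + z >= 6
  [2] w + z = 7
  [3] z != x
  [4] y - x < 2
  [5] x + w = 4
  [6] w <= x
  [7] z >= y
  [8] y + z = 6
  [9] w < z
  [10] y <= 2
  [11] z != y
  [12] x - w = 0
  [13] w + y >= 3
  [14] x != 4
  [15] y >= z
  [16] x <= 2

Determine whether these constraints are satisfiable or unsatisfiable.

From constraints 6 and 16: w ≤ x ≤ 2. From constraints 10 and 15: z ≤ y ≤ 2. Hence w + z ≤ 4. But constraint 1 requires w + z ≥ 6, and 6 > 4. Contradiction.

Unsatisfiable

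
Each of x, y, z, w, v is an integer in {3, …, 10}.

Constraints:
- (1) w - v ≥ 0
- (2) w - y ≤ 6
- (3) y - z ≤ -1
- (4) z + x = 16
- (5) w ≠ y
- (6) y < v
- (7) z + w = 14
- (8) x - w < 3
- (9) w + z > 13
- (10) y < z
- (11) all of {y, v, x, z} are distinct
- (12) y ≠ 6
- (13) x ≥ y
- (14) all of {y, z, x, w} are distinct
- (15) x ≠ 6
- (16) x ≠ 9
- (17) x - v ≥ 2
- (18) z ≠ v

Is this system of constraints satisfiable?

Satisfiable

The assignment x = 10, y = 5, z = 6, w = 8, v = 7 works:
  constraint 1 holds since w - v = 1.
  constraint 2 holds since w - y = 3.
  constraint 3 holds since y - z = -1.
The rest check out directly.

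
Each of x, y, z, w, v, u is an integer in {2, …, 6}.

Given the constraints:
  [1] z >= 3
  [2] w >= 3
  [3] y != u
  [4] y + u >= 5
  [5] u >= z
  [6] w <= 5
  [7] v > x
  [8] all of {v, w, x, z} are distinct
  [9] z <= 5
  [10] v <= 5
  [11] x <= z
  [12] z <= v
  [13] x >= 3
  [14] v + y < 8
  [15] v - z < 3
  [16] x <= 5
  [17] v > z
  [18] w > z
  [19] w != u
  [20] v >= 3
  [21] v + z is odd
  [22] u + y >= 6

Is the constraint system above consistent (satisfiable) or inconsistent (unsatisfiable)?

Unsatisfiable

Constraints 1, 2, 6, 9, 10, 13, 16, and 20 confine each of v, w, x, z to the 3 values {3, …, 5}.
Constraint 8 requires all 4 of them to be distinct, but only 3 values are available — impossible by the pigeonhole principle.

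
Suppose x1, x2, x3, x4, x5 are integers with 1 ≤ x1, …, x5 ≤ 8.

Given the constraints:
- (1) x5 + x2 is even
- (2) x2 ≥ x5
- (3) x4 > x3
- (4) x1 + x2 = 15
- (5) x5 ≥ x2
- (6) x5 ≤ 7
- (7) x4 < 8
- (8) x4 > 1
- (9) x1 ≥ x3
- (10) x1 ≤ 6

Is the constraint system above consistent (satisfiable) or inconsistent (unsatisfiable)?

Unsatisfiable

From constraint 10: x1 ≤ 6. From constraints 5 and 6: x2 ≤ x5 ≤ 7. Hence x1 + x2 ≤ 13. But constraint 4 requires x1 + x2 = 15, and 15 > 13. Contradiction.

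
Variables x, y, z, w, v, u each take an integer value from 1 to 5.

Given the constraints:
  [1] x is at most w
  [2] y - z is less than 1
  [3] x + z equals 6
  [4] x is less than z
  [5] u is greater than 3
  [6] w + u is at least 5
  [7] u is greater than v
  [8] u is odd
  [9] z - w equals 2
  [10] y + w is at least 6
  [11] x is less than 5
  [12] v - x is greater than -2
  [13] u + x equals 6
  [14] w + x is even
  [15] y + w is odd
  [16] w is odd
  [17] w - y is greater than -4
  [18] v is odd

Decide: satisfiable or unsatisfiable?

One satisfying assignment is x = 1, y = 4, z = 5, w = 3, v = 1, u = 5.
For the less obvious constraints — constraint 2: y - z = -1; constraint 3: x + z = 6 — and the others hold by inspection.

Satisfiable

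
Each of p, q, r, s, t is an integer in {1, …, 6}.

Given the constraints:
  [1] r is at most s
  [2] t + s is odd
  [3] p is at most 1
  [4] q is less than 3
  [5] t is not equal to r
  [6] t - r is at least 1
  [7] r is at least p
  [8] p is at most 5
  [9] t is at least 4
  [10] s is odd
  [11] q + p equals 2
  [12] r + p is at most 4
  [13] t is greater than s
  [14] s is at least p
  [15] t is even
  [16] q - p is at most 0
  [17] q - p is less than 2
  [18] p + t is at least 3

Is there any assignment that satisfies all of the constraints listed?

Satisfiable

The assignment p = 1, q = 1, r = 1, s = 1, t = 4 works:
  constraint 6 holds since t - r = 3.
  constraint 11 holds since q + p = 2.
  constraint 12 holds since r + p = 2.
The rest check out directly.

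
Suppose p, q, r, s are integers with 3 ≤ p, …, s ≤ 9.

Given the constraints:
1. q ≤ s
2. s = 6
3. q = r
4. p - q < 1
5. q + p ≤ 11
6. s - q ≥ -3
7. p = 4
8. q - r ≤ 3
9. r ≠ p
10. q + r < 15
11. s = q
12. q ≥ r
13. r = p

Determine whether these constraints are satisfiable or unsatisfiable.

Constraint 2 fixes s = 6 and constraint 7 fixes p = 4. Constraints 3, 11, and 13 give s = q = r = p, so s = p. But 6 ≠ 4 — contradiction.

Unsatisfiable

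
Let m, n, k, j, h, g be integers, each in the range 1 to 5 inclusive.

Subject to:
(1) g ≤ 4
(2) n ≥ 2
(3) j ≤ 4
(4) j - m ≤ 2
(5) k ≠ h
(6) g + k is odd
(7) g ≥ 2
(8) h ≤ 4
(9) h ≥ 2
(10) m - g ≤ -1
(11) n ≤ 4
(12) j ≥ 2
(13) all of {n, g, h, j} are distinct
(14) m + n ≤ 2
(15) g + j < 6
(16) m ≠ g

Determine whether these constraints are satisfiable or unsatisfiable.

Unsatisfiable

Constraints 1, 2, 3, 7, 8, 9, 11, and 12 confine each of n, g, h, j to the 3 values {2, …, 4}.
Constraint 13 requires all 4 of them to be distinct, but only 3 values are available — impossible by the pigeonhole principle.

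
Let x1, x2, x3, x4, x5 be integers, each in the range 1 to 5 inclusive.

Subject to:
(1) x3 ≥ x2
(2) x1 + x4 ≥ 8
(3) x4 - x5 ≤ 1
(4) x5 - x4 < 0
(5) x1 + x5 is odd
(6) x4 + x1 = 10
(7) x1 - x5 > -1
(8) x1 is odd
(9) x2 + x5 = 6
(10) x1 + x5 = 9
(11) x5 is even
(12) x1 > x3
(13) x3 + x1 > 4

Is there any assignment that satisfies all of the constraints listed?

Setting (x1, x2, x3, x4, x5) = (5, 2, 2, 5, 4) satisfies everything: constraint 2: x1 + x4 = 10; constraint 3: x4 - x5 = 1, and the others follow.

Satisfiable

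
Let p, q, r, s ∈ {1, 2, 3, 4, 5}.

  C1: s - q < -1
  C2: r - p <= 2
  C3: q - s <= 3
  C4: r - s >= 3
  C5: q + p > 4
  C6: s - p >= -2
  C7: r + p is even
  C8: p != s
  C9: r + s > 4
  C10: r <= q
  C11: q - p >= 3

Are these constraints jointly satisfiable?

Constraints 2, 3, 4, and 11 give r − s ≥ 3, s − q ≥ -3, q − p ≥ 3, p − r ≥ -2.
Adding all 4 inequalities: the left sides telescope to 0, and the right sides sum to 3 + (-3) + 3 + (-2) = 1. So 0 ≥ 1, which is false.

Unsatisfiable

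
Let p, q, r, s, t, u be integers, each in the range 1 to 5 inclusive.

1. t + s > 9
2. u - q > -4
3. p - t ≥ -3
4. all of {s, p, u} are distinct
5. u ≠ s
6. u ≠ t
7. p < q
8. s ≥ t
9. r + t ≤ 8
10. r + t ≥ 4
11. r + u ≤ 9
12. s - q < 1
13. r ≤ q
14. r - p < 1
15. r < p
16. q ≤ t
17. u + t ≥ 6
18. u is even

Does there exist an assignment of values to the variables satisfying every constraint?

The assignment p = 3, q = 5, r = 2, s = 5, t = 5, u = 4 works:
  constraint 1 holds since t + s = 10.
  constraint 2 holds since u - q = -1.
The rest check out directly.

Satisfiable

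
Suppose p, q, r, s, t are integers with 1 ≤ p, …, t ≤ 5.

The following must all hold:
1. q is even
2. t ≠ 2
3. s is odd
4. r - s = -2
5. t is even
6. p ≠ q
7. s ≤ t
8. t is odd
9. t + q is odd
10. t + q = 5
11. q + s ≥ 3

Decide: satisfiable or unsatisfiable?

Constraint 5 makes t even and constraint 1 makes q even, so t + q must be even. Constraint 9 says t + q is odd — contradiction.

Unsatisfiable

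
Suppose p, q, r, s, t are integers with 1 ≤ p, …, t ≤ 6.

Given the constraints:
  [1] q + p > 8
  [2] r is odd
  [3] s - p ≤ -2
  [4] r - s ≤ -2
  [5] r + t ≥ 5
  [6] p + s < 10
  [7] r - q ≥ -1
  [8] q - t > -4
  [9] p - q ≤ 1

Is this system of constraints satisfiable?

Constraints 3, 4, 7, and 9 give s − r ≥ 2, r − q ≥ -1, q − p ≥ -1, p − s ≥ 2.
Adding all 4 inequalities: the left sides telescope to 0, and the right sides sum to 2 + (-1) + (-1) + 2 = 2. So 0 ≥ 2, which is false.

Unsatisfiable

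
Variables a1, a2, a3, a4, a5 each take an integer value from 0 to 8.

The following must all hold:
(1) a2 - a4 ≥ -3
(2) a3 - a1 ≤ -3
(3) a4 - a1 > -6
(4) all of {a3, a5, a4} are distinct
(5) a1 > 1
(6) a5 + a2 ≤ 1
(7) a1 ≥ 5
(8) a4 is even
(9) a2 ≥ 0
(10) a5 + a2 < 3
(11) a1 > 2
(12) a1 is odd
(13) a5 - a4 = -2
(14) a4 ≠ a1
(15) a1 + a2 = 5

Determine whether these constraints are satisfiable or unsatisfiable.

One satisfying assignment is a1 = 5, a2 = 0, a3 = 1, a4 = 2, a5 = 0.
For the less obvious constraints — constraint 1: a2 - a4 = -2; constraint 2: a3 - a1 = -4 — and the others hold by inspection.

Satisfiable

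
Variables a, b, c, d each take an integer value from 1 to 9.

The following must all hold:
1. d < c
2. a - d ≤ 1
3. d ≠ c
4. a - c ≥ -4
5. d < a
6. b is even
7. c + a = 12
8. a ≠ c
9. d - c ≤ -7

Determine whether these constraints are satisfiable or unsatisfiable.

Constraints 2, 4, and 9 give c − d ≥ 7, d − a ≥ -1, a − c ≥ -4.
Adding all 3 inequalities: the left sides telescope to 0, and the right sides sum to 7 + (-1) + (-4) = 2. So 0 ≥ 2, which is false.

Unsatisfiable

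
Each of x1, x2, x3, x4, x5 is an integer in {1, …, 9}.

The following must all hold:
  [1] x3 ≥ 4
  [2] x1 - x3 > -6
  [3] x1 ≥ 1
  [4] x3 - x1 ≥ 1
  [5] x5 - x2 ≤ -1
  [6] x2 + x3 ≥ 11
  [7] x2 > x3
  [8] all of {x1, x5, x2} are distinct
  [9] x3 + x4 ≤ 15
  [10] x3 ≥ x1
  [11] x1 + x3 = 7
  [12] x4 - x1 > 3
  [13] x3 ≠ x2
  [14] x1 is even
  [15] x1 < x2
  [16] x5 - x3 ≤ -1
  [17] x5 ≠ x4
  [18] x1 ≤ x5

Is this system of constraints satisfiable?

Take x1 = 2, x2 = 8, x3 = 5, x4 = 8, x5 = 4. Then constraint 2: x1 - x3 = -3; constraint 4: x3 - x1 = 3, and every other listed constraint is also met.

Satisfiable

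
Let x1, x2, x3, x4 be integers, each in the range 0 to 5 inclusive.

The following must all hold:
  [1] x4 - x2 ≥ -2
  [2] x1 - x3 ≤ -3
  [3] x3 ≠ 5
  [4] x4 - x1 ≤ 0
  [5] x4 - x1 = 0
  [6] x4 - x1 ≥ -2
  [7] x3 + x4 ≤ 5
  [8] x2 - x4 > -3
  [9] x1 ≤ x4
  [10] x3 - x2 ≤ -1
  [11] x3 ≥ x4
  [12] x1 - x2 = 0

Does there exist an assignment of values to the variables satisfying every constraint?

Constraints 1, 2, 4, and 10 give x2 − x3 ≥ 1, x3 − x1 ≥ 3, x1 − x4 ≥ 0, x4 − x2 ≥ -2.
Adding all 4 inequalities: the left sides telescope to 0, and the right sides sum to 1 + 3 + 0 + (-2) = 2. So 0 ≥ 2, which is false.

Unsatisfiable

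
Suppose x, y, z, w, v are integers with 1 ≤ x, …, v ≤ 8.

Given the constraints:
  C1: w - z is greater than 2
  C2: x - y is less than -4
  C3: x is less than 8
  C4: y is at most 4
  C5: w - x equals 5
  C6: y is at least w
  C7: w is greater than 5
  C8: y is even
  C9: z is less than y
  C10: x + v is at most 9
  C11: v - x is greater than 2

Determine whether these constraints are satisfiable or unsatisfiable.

From constraint 7: w ≥ 6. From constraints 4 and 6: w ≤ y and y ≤ 4, so w ≤ 4. But 4 < 6, so no value of w works.

Unsatisfiable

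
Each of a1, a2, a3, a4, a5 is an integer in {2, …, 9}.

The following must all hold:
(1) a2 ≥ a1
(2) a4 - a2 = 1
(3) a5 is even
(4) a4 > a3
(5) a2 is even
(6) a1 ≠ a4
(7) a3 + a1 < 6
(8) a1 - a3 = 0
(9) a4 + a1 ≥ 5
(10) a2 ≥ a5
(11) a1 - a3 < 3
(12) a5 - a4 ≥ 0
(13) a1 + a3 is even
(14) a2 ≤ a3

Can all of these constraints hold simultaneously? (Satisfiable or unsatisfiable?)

Constraints 4, 10, 12, and 14 give a2 ≤ a3, a3 < a4, a4 ≤ a5, a5 ≤ a2. Chaining: a2 ≤ a3 < a4 ≤ a5 ≤ a2, which forces a2 < a2 — impossible.

Unsatisfiable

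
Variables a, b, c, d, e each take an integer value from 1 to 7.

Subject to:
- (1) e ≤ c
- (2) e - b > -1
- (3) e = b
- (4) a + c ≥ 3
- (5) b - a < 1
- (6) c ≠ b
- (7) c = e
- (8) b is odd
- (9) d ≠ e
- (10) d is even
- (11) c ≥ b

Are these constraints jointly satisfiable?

From constraints 3 and 7, c = e = b, so c = b. But constraint 6 says c ≠ b. Contradiction.

Unsatisfiable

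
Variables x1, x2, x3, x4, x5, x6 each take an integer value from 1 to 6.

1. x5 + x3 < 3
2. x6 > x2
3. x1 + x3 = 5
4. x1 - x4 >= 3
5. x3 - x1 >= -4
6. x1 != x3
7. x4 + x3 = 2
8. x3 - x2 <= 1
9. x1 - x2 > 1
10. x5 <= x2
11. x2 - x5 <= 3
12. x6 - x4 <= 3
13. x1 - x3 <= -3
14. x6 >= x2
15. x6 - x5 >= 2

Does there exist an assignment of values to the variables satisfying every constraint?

Unsatisfiable

Constraints 4, 8, 11, 12, 13, and 15 give x1 − x4 ≥ 3, x4 − x6 ≥ -3, x6 − x5 ≥ 2, x5 − x2 ≥ -3, x2 − x3 ≥ -1, x3 − x1 ≥ 3.
Adding all 6 inequalities: the left sides telescope to 0, and the right sides sum to 3 + (-3) + 2 + (-3) + (-1) + 3 = 1. So 0 ≥ 1, which is false.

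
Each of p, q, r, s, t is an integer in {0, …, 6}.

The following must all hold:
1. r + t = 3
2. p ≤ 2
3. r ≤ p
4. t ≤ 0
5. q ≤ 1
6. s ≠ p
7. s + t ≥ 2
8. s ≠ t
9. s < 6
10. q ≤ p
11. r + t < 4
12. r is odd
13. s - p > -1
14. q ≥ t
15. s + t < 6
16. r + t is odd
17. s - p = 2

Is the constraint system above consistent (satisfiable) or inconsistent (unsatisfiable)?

From constraints 2 and 3: r ≤ p ≤ 2. From constraint 4: t ≤ 0. Hence r + t ≤ 2. But constraint 1 requires r + t = 3, and 3 > 2. Contradiction.

Unsatisfiable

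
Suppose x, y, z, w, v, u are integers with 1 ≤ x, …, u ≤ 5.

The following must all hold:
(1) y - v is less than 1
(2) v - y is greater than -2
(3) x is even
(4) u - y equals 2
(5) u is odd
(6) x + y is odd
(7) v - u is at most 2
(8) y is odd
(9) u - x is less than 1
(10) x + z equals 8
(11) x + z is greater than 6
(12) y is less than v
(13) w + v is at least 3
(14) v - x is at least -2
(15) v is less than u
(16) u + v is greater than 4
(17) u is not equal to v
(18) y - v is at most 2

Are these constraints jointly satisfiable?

One satisfying assignment is x = 4, y = 1, z = 4, w = 2, v = 2, u = 3.
For the less obvious constraints — constraint 1: y - v = -1; constraint 2: v - y = 1; constraint 4: u - y = 2 — and the others hold by inspection.

Satisfiable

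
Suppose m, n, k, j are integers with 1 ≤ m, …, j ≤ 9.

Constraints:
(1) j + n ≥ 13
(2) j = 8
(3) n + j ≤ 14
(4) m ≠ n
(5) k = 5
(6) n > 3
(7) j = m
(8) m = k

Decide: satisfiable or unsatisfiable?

Unsatisfiable

Constraint 2 fixes j = 8 and constraint 5 fixes k = 5. Constraints 7 and 8 give j = m = k, so j = k. But 8 ≠ 5 — contradiction.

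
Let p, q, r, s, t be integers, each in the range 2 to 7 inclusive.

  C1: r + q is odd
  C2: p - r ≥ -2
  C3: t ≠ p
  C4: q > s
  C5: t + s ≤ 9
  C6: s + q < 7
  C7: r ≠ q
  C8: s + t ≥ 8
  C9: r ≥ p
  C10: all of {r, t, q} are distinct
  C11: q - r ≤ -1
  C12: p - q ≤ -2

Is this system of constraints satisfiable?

Constraints 2, 11, and 12 give p − r ≥ -2, r − q ≥ 1, q − p ≥ 2.
Adding all 3 inequalities: the left sides telescope to 0, and the right sides sum to (-2) + 1 + 2 = 1. So 0 ≥ 1, which is false.

Unsatisfiable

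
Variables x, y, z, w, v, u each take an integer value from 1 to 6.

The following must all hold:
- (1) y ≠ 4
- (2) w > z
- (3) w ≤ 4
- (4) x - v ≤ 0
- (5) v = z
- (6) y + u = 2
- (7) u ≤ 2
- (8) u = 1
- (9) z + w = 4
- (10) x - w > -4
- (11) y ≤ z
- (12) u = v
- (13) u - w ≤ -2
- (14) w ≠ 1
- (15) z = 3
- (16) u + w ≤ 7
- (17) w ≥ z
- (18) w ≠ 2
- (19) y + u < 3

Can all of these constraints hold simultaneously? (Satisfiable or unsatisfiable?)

Unsatisfiable

Constraint 8 fixes u = 1 and constraint 15 fixes z = 3. Constraints 5 and 12 give u = v = z, so u = z. But 1 ≠ 3 — contradiction.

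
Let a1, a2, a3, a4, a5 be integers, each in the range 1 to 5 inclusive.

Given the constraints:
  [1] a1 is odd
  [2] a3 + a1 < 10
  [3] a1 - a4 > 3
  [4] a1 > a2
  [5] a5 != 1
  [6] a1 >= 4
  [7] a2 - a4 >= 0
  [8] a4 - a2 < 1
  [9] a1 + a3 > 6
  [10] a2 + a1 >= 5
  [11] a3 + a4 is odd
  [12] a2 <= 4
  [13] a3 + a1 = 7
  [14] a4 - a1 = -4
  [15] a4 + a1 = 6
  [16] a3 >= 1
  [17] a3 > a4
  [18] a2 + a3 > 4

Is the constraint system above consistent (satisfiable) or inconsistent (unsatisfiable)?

Satisfiable

One satisfying assignment is a1 = 5, a2 = 3, a3 = 2, a4 = 1, a5 = 5.
For the less obvious constraints — constraint 2: a3 + a1 = 7; constraint 3: a1 - a4 = 4 — and the others hold by inspection.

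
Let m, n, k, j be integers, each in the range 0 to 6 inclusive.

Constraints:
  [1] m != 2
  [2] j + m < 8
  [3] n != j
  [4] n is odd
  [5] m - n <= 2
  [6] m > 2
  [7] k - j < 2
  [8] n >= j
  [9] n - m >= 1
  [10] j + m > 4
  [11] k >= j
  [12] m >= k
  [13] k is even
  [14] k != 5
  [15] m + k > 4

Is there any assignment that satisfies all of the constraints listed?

Satisfiable

Setting (m, n, k, j) = (4, 5, 2, 2) satisfies everything: constraint 2: j + m = 6; constraint 5: m - n = -1, and the others follow.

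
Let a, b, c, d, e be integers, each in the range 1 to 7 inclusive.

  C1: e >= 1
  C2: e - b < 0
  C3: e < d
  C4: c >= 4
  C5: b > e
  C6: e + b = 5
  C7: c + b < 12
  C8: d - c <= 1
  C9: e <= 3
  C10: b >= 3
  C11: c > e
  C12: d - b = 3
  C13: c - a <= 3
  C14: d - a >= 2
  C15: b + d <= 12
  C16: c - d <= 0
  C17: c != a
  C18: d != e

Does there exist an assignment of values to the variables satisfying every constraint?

One satisfying assignment is a = 4, b = 3, c = 6, d = 6, e = 2.
For the less obvious constraints — constraint 2: e - b = -1; constraint 6: e + b = 5 — and the others hold by inspection.

Satisfiable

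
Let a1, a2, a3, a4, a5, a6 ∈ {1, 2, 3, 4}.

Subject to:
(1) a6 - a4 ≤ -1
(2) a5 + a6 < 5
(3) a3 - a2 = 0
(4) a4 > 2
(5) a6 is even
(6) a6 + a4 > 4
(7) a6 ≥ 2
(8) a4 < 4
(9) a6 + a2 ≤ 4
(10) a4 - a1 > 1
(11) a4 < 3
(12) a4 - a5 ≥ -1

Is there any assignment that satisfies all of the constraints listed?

From constraint 4: a4 ≥ 3. From constraint 11: a4 ≤ 2. But 2 < 3, so no value of a4 works.

Unsatisfiable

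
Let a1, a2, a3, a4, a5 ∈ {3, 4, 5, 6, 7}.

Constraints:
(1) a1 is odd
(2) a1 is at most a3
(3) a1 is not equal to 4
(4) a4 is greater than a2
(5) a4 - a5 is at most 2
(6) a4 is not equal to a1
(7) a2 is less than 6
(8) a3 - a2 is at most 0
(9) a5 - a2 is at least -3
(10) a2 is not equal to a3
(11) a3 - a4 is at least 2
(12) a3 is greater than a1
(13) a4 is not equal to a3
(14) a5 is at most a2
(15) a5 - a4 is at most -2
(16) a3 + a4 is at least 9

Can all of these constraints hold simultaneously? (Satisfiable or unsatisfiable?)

Unsatisfiable

Constraints 8, 9, 11, and 15 give a2 − a3 ≥ 0, a3 − a4 ≥ 2, a4 − a5 ≥ 2, a5 − a2 ≥ -3.
Adding all 4 inequalities: the left sides telescope to 0, and the right sides sum to 0 + 2 + 2 + (-3) = 1. So 0 ≥ 1, which is false.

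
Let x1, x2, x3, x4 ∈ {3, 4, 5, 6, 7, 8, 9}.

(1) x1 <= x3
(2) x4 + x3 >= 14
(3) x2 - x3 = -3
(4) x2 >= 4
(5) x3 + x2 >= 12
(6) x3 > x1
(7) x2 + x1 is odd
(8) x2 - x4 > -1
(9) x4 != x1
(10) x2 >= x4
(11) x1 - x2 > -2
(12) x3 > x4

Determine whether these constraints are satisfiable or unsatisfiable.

Satisfiable

Try x1 = 7, x2 = 6, x3 = 9, x4 = 5.
Check constraint 2: x4 + x3 = 14; constraint 3: x2 - x3 = -3; constraint 5: x3 + x2 = 15. The remaining constraints are straightforward to verify.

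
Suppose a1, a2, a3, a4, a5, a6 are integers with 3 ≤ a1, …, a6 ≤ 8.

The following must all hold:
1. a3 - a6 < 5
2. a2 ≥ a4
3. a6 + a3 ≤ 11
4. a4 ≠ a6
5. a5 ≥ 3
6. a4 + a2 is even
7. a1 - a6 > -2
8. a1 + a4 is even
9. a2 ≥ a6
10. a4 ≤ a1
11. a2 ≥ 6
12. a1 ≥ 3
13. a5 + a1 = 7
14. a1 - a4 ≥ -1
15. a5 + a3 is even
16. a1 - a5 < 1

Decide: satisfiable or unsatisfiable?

Satisfiable

One satisfying assignment is a1 = 3, a2 = 7, a3 = 6, a4 = 3, a5 = 4, a6 = 4.
For the less obvious constraints — constraint 1: a3 - a6 = 2; constraint 3: a6 + a3 = 10; constraint 7: a1 - a6 = -1 — and the others hold by inspection.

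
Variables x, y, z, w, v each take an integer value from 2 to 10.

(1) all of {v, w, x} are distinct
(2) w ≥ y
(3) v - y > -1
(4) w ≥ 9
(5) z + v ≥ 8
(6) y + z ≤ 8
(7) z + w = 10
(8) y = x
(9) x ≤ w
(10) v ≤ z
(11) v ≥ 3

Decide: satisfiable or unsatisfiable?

Unsatisfiable

From constraints 10 and 11: z ≥ v ≥ 3. From constraint 4: w ≥ 9. Hence z + w ≥ 12. But constraint 7 requires z + w = 10, and 10 < 12. Contradiction.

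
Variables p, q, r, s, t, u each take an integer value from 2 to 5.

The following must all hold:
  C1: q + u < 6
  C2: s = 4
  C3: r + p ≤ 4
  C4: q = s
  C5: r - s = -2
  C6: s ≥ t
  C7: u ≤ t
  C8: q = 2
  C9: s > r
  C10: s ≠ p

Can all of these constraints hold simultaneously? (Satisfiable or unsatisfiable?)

Constraint 8 fixes q = 2 and constraint 2 fixes s = 4, but constraint 4 requires q = s. Since 2 ≠ 4, contradiction.

Unsatisfiable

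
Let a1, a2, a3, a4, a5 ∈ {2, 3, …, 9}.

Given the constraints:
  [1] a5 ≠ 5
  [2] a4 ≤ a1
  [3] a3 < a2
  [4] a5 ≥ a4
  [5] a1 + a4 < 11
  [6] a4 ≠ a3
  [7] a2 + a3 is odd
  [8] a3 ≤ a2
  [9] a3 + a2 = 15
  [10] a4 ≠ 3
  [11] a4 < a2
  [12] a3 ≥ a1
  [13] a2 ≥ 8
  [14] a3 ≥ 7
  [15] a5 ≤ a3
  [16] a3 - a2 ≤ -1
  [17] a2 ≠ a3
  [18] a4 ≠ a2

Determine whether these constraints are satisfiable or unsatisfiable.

Satisfiable

Take a1 = 7, a2 = 8, a3 = 7, a4 = 2, a5 = 2. Then constraint 5: a1 + a4 = 9; constraint 9: a3 + a2 = 15, and every other listed constraint is also met.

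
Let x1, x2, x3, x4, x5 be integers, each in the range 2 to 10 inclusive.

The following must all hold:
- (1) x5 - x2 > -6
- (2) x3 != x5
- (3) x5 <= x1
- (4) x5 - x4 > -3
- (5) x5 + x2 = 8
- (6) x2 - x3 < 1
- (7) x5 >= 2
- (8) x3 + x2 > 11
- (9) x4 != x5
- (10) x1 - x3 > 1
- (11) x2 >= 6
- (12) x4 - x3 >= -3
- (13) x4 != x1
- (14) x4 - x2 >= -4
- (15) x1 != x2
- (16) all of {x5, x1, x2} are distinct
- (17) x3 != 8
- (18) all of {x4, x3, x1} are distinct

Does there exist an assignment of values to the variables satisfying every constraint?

The assignment x1 = 9, x2 = 6, x3 = 7, x4 = 4, x5 = 2 works:
  constraint 1 holds since x5 - x2 = -4.
  constraint 4 holds since x5 - x4 = -2.
The rest check out directly.

Satisfiable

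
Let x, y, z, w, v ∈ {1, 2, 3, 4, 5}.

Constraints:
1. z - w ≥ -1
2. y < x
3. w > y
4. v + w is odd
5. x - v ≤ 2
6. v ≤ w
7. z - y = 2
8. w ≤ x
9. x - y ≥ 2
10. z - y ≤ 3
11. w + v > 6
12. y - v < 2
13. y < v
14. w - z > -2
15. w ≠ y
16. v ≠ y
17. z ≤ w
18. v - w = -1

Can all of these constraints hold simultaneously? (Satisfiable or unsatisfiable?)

Setting (x, y, z, w, v) = (5, 3, 5, 5, 4) satisfies everything: constraint 1: z - w = 0; constraint 5: x - v = 1; constraint 7: z - y = 2, and the others follow.

Satisfiable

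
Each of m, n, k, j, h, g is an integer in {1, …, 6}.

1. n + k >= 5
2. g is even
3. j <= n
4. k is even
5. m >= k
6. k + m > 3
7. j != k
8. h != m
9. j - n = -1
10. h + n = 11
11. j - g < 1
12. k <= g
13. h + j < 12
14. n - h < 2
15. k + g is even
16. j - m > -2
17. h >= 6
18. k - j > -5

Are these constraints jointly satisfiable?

Satisfiable

Try m = 4, n = 5, k = 2, j = 4, h = 6, g = 4.
Check constraint 1: n + k = 7; constraint 6: k + m = 6. The remaining constraints are straightforward to verify.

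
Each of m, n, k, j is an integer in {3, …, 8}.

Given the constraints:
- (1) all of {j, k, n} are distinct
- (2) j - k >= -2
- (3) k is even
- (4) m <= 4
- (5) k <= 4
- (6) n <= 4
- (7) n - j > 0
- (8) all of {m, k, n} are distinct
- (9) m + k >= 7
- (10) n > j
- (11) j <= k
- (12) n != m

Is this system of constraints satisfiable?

Unsatisfiable

Constraints 4, 5, and 6 confine each of m, k, n to the 2 values {3, 4} (the domain already gives each ≥ 3).
Constraint 8 requires all 3 of them to be distinct, but only 2 values are available — impossible by the pigeonhole principle.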